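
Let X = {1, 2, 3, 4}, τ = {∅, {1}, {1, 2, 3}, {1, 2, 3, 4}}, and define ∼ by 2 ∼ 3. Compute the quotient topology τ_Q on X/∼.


X/∼ = {[1], [2=3], [4]}; |τ_Q| = 4.

Equivalence classes: [1], [2=3], [4].
Quotient map π: X → X/∼ sends 1 ↦ [1], 2 ↦ [2=3], 3 ↦ [2=3], 4 ↦ [4].
For each subset V ⊆ X/∼, compute π^{-1}(V) ⊆ X and check whether π^{-1}(V) ∈ τ. V is open in τ_Q iff π^{-1}(V) ∈ τ.
  V = {}: π^{-1}(V) = ∅ ∈ τ ✓.
  V = {[1]}: π^{-1}(V) = {1} ∈ τ ✓.
  V = {[2=3]}: π^{-1}(V) = {2, 3} ∉ τ ✗.
  V = {[1], [2=3]}: π^{-1}(V) = {1, 2, 3} ∈ τ ✓.
  V = {[4]}: π^{-1}(V) = {4} ∉ τ ✗.
  V = {[1], [4]}: π^{-1}(V) = {1, 4} ∉ τ ✗.
  V = {[2=3], [4]}: π^{-1}(V) = {2, 3, 4} ∉ τ ✗.
  V = {[1], [2=3], [4]}: π^{-1}(V) = {1, 2, 3, 4} ∈ τ ✓.
Open sets in the quotient: τ_Q = {{}, {[1]}, {[1], [2=3]}, {[1], [2=3], [4]}} (4 elements).


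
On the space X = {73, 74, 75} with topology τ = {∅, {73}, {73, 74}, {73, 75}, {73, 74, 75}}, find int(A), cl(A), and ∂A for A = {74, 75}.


int(A) = ∅, cl(A) = {74, 75}, ∂A = {74, 75}.

Closed sets in (X, τ) are complements of opens:
  closed(X, τ) = {∅, {74}, {75}, {74, 75}, {73, 74, 75}}.
int(A) = ⋃ {U ∈ τ : U ⊆ A}. Opens contained in A: ∅.
Taking the union of these: int(A) = ∅.
cl(A) = ⋂ {C closed : A ⊆ C}. Closed sets containing A: {74, 75}, {73, 74, 75}.
Intersecting these: cl(A) = {74, 75}.
∂A = cl(A) ∖ int(A) = {74, 75} ∖ ∅ = {74, 75}.


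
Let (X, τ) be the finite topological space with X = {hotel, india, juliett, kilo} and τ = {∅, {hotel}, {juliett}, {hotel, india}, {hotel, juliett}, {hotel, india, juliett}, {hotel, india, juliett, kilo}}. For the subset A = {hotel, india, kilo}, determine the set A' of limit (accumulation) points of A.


A' = {india, kilo}

For each x ∈ X, list the open sets U ∈ τ with x ∈ U, then check whether U ∩ (A ∖ {x}) ≠ ∅ for every such U.
  x = hotel: open {hotel} ∋ x has {hotel} ∩ (A ∖ {hotel}) = ∅, so x is NOT a limit point.
  x = india: opens ∋ x are {hotel, india}, {hotel, india, juliett}, {hotel, india, juliett, kilo}; each meets A ∖ {india}, so x IS a limit point.
  x = juliett: open {juliett} ∋ x has {juliett} ∩ (A ∖ {juliett}) = ∅, so x is NOT a limit point.
  x = kilo: opens ∋ x are {hotel, india, juliett, kilo}; each meets A ∖ {kilo}, so x IS a limit point.
Collecting: A' = {india, kilo}.


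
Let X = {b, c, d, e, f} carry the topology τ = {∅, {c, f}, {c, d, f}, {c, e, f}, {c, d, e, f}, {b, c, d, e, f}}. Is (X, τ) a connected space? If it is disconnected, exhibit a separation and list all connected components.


(X, τ) is connected.

Find clopen sets (U ∈ τ with X ∖ U ∈ τ):
  U = ∅, X ∖ U = {b, c, d, e, f} — both open, so U is clopen.
  U = {b, c, d, e, f}, X ∖ U = ∅ — both open, so U is clopen.
Only trivial clopens (∅ and X) exist, so (X, τ) is connected.
Compute connected components by grouping points that agree on all clopens:
  component: {b, c, d, e, f}


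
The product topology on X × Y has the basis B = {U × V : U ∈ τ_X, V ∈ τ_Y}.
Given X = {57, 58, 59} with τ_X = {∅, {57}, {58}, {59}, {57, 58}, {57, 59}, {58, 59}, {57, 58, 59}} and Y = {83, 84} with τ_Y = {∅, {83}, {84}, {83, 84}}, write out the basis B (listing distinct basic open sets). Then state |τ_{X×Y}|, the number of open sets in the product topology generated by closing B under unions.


Basis B = {∅ × ∅, {57} × {83}, {57} × {84}, {58} × {83}, {58} × {84}, {59} × {83}, {59} × {84}, {57} × {83, 84}, {57, 58} × {83}, {57, 59} × {83}, {57, 58} × {84}, {57, 59} × {84}, {58} × {83, 84}, {58, 59} × {83}, {58, 59} × {84}, {59} × {83, 84}, {57, 58, 59} × {83}, {57, 58, 59} × {84}, {57, 58} × {83, 84}, {57, 59} × {83, 84}, {58, 59} × {83, 84}, {57, 58, 59} × {83, 84}}; |τ_{X×Y}| = 64.

Enumerate products U × V with U ∈ τ_X, V ∈ τ_Y (deduplicated):
  ∅ × ∅ = {} (∅)
  {57} × {83} = {(57,83)}
  {57} × {84} = {(57,84)}
  {58} × {83} = {(58,83)}
  {58} × {84} = {(58,84)}
  {59} × {83} = {(59,83)}
  {59} × {84} = {(59,84)}
  {57} × {83, 84} = {(57,83), (57,84)}
  {57, 58} × {83} = {(57,83), (58,83)}
  {57, 59} × {83} = {(57,83), (59,83)}
  {57, 58} × {84} = {(57,84), (58,84)}
  {57, 59} × {84} = {(57,84), (59,84)}
  {58} × {83, 84} = {(58,83), (58,84)}
  {58, 59} × {83} = {(58,83), (59,83)}
  {58, 59} × {84} = {(58,84), (59,84)}
  {59} × {83, 84} = {(59,83), (59,84)}
  {57, 58, 59} × {83} = {(57,83), (58,83), (59,83)}
  {57, 58, 59} × {84} = {(57,84), (58,84), (59,84)}
  {57, 58} × {83, 84} = {(57,83), (57,84), (58,83), (58,84)}
  {57, 59} × {83, 84} = {(57,83), (57,84), (59,83), (59,84)}
  {58, 59} × {83, 84} = {(58,83), (58,84), (59,83), (59,84)}
  {57, 58, 59} × {83, 84} = {(57,83), (57,84), (58,83), (58,84), (59,83), (59,84)}
These 22 distinct sets form the basis B.
Close under arbitrary unions to get τ_{X×Y}; counting gives |τ_{X×Y}| = 64.


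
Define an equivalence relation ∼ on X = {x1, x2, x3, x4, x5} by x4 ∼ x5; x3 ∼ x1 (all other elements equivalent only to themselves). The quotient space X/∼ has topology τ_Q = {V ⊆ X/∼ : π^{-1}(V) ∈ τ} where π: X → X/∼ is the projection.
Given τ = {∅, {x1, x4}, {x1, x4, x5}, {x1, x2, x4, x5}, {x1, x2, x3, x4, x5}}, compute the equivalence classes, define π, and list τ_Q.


X/∼ = {[x1=x3], [x2], [x4=x5]}; |τ_Q| = 2.

Equivalence classes: [x1=x3], [x2], [x4=x5].
Quotient map π: X → X/∼ sends x1 ↦ [x1=x3], x2 ↦ [x2], x3 ↦ [x1=x3], x4 ↦ [x4=x5], x5 ↦ [x4=x5].
For each subset V ⊆ X/∼, compute π^{-1}(V) ⊆ X and check whether π^{-1}(V) ∈ τ. V is open in τ_Q iff π^{-1}(V) ∈ τ.
  V = {}: π^{-1}(V) = ∅ ∈ τ ✓.
  V = {[x1=x3]}: π^{-1}(V) = {x1, x3} ∉ τ ✗.
  V = {[x2]}: π^{-1}(V) = {x2} ∉ τ ✗.
  V = {[x1=x3], [x2]}: π^{-1}(V) = {x1, x2, x3} ∉ τ ✗.
  V = {[x4=x5]}: π^{-1}(V) = {x4, x5} ∉ τ ✗.
  V = {[x1=x3], [x4=x5]}: π^{-1}(V) = {x1, x3, x4, x5} ∉ τ ✗.
  V = {[x2], [x4=x5]}: π^{-1}(V) = {x2, x4, x5} ∉ τ ✗.
  V = {[x1=x3], [x2], [x4=x5]}: π^{-1}(V) = {x1, x2, x3, x4, x5} ∈ τ ✓.
Open sets in the quotient: τ_Q = {{}, {[x1=x3], [x2], [x4=x5]}} (2 elements).


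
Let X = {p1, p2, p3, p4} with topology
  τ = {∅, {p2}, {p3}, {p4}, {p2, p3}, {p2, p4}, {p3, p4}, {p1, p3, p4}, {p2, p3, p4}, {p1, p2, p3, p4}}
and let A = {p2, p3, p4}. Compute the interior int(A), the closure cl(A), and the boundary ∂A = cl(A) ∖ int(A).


int(A) = {p2, p3, p4}, cl(A) = {p1, p2, p3, p4}, ∂A = {p1}.

Closed sets in (X, τ) are complements of opens:
  closed(X, τ) = {∅, {p1}, {p2}, {p1, p2}, {p1, p3}, {p1, p4}, {p1, p2, p3}, {p1, p2, p4}, {p1, p3, p4}, {p1, p2, p3, p4}}.
int(A) = ⋃ {U ∈ τ : U ⊆ A}. Opens contained in A: ∅, {p2}, {p3}, {p4}, {p2, p3}, {p2, p4}, {p3, p4}, {p2, p3, p4}.
Taking the union of these: int(A) = {p2, p3, p4}.
cl(A) = ⋂ {C closed : A ⊆ C}. Closed sets containing A: {p1, p2, p3, p4}.
Intersecting these: cl(A) = {p1, p2, p3, p4}.
∂A = cl(A) ∖ int(A) = {p1, p2, p3, p4} ∖ {p2, p3, p4} = {p1}.


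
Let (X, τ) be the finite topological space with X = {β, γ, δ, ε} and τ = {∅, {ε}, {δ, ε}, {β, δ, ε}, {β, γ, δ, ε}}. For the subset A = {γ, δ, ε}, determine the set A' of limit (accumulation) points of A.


A' = {β, γ, δ}

For each x ∈ X, list the open sets U ∈ τ with x ∈ U, then check whether U ∩ (A ∖ {x}) ≠ ∅ for every such U.
  x = β: opens ∋ x are {β, δ, ε}, {β, γ, δ, ε}; each meets A ∖ {β}, so x IS a limit point.
  x = γ: opens ∋ x are {β, γ, δ, ε}; each meets A ∖ {γ}, so x IS a limit point.
  x = δ: opens ∋ x are {δ, ε}, {β, δ, ε}, {β, γ, δ, ε}; each meets A ∖ {δ}, so x IS a limit point.
  x = ε: open {ε} ∋ x has {ε} ∩ (A ∖ {ε}) = ∅, so x is NOT a limit point.
Collecting: A' = {β, γ, δ}.


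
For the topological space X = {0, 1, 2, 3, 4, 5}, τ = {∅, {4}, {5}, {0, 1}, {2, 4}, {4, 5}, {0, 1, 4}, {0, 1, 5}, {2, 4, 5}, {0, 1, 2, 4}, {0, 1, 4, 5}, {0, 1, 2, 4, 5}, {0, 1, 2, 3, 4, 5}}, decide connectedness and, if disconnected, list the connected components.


(X, τ) is connected.

Find clopen sets (U ∈ τ with X ∖ U ∈ τ):
  U = ∅, X ∖ U = {0, 1, 2, 3, 4, 5} — both open, so U is clopen.
  U = {0, 1, 2, 3, 4, 5}, X ∖ U = ∅ — both open, so U is clopen.
Only trivial clopens (∅ and X) exist, so (X, τ) is connected.
Compute connected components by grouping points that agree on all clopens:
  component: {0, 1, 2, 3, 4, 5}


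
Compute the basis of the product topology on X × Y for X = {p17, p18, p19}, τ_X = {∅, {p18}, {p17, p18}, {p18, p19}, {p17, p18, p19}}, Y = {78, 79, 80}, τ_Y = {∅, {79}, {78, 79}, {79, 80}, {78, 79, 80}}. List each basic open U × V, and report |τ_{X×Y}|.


Basis B = {∅ × ∅, {p18} × {79}, {p17, p18} × {79}, {p18} × {78, 79}, {p18} × {79, 80}, {p18, p19} × {79}, {p17, p18, p19} × {79}, {p18} × {78, 79, 80}, {p17, p18} × {78, 79}, {p17, p18} × {79, 80}, {p18, p19} × {78, 79}, {p18, p19} × {79, 80}, {p17, p18} × {78, 79, 80}, {p17, p18, p19} × {78, 79}, {p17, p18, p19} × {79, 80}, {p18, p19} × {78, 79, 80}, {p17, p18, p19} × {78, 79, 80}}; |τ_{X×Y}| = 48.

Enumerate products U × V with U ∈ τ_X, V ∈ τ_Y (deduplicated):
  ∅ × ∅ = {} (∅)
  {p18} × {79} = {(p18,79)}
  {p17, p18} × {79} = {(p17,79), (p18,79)}
  {p18} × {78, 79} = {(p18,78), (p18,79)}
  {p18} × {79, 80} = {(p18,79), (p18,80)}
  {p18, p19} × {79} = {(p18,79), (p19,79)}
  {p17, p18, p19} × {79} = {(p17,79), (p18,79), (p19,79)}
  {p18} × {78, 79, 80} = {(p18,78), (p18,79), (p18,80)}
  {p17, p18} × {78, 79} = {(p17,78), (p17,79), (p18,78), (p18,79)}
  {p17, p18} × {79, 80} = {(p17,79), (p17,80), (p18,79), (p18,80)}
  {p18, p19} × {78, 79} = {(p18,78), (p18,79), (p19,78), (p19,79)}
  {p18, p19} × {79, 80} = {(p18,79), (p18,80), (p19,79), (p19,80)}
  {p17, p18} × {78, 79, 80} = {(p17,78), (p17,79), (p17,80), (p18,78), (p18,79), (p18,80)}
  {p17, p18, p19} × {78, 79} = {(p17,78), (p17,79), (p18,78), (p18,79), (p19,78), (p19,79)}
  {p17, p18, p19} × {79, 80} = {(p17,79), (p17,80), (p18,79), (p18,80), (p19,79), (p19,80)}
  {p18, p19} × {78, 79, 80} = {(p18,78), (p18,79), (p18,80), (p19,78), (p19,79), (p19,80)}
  {p17, p18, p19} × {78, 79, 80} = {(p17,78), (p17,79), (p17,80), (p18,78), (p18,79), (p18,80), (p19,78), (p19,79), (p19,80)}
These 17 distinct sets form the basis B.
Close under arbitrary unions to get τ_{X×Y}; counting gives |τ_{X×Y}| = 48.


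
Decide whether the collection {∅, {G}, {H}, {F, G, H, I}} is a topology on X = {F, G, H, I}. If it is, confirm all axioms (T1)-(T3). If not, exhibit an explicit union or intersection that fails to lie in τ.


τ is NOT a topology on X.

Axiom (T1): ∅ ∈ τ? Yes; X ∈ τ? Yes.
Axiom (T2/T3): check pairwise unions and intersections of members of τ.
Counterexample for (T2): {G} ∪ {H} = {G, H} ∉ τ. Therefore τ is NOT a topology.


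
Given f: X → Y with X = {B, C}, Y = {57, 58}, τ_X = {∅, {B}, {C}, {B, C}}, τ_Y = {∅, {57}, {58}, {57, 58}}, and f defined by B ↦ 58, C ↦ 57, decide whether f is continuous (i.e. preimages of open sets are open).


f IS continuous.

Compute f^{-1}(U) for each U ∈ τ_Y:
  U = ∅: f^{-1}(U) = ∅ ∈ τ_X ✓.
  U = {57}: f^{-1}(U) = {C} ∈ τ_X ✓.
  U = {58}: f^{-1}(U) = {B} ∈ τ_X ✓.
  U = {57, 58}: f^{-1}(U) = {B, C} ∈ τ_X ✓.
Every preimage lies in τ_X, so f IS continuous.


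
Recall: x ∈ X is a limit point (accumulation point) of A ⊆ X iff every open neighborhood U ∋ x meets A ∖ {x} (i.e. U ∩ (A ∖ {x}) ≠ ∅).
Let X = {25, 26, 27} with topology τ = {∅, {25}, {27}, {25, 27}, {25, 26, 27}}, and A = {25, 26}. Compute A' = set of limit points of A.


A' = {26}

For each x ∈ X, list the open sets U ∈ τ with x ∈ U, then check whether U ∩ (A ∖ {x}) ≠ ∅ for every such U.
  x = 25: open {25} ∋ x has {25} ∩ (A ∖ {25}) = ∅, so x is NOT a limit point.
  x = 26: opens ∋ x are {25, 26, 27}; each meets A ∖ {26}, so x IS a limit point.
  x = 27: open {27} ∋ x has {27} ∩ (A ∖ {27}) = ∅, so x is NOT a limit point.
Collecting: A' = {26}.


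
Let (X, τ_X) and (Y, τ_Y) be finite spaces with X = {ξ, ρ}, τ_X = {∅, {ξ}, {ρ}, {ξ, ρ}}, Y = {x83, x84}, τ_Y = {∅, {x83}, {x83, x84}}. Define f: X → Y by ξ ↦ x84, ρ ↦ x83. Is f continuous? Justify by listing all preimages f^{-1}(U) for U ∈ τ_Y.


f IS continuous.

Compute f^{-1}(U) for each U ∈ τ_Y:
  U = ∅: f^{-1}(U) = ∅ ∈ τ_X ✓.
  U = {x83}: f^{-1}(U) = {ρ} ∈ τ_X ✓.
  U = {x83, x84}: f^{-1}(U) = {ξ, ρ} ∈ τ_X ✓.
Every preimage lies in τ_X, so f IS continuous.


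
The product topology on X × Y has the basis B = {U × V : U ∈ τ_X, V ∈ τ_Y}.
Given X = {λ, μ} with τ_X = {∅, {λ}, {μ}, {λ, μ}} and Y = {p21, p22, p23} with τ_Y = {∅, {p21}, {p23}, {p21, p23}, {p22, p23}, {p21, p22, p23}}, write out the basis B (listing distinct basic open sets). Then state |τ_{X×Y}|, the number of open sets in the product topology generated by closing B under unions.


Basis B = {∅ × ∅, {λ} × {p21}, {λ} × {p23}, {μ} × {p21}, {μ} × {p23}, {λ} × {p21, p23}, {λ, μ} × {p21}, {λ} × {p22, p23}, {λ, μ} × {p23}, {μ} × {p21, p23}, {μ} × {p22, p23}, {λ} × {p21, p22, p23}, {μ} × {p21, p22, p23}, {λ, μ} × {p21, p23}, {λ, μ} × {p22, p23}, {λ, μ} × {p21, p22, p23}}; |τ_{X×Y}| = 36.

Enumerate products U × V with U ∈ τ_X, V ∈ τ_Y (deduplicated):
  ∅ × ∅ = {} (∅)
  {λ} × {p21} = {(λ,p21)}
  {λ} × {p23} = {(λ,p23)}
  {μ} × {p21} = {(μ,p21)}
  {μ} × {p23} = {(μ,p23)}
  {λ} × {p21, p23} = {(λ,p21), (λ,p23)}
  {λ, μ} × {p21} = {(λ,p21), (μ,p21)}
  {λ} × {p22, p23} = {(λ,p22), (λ,p23)}
  {λ, μ} × {p23} = {(λ,p23), (μ,p23)}
  {μ} × {p21, p23} = {(μ,p21), (μ,p23)}
  {μ} × {p22, p23} = {(μ,p22), (μ,p23)}
  {λ} × {p21, p22, p23} = {(λ,p21), (λ,p22), (λ,p23)}
  {μ} × {p21, p22, p23} = {(μ,p21), (μ,p22), (μ,p23)}
  {λ, μ} × {p21, p23} = {(λ,p21), (λ,p23), (μ,p21), (μ,p23)}
  {λ, μ} × {p22, p23} = {(λ,p22), (λ,p23), (μ,p22), (μ,p23)}
  {λ, μ} × {p21, p22, p23} = {(λ,p21), (λ,p22), (λ,p23), (μ,p21), (μ,p22), (μ,p23)}
These 16 distinct sets form the basis B.
Close under arbitrary unions to get τ_{X×Y}; counting gives |τ_{X×Y}| = 36.


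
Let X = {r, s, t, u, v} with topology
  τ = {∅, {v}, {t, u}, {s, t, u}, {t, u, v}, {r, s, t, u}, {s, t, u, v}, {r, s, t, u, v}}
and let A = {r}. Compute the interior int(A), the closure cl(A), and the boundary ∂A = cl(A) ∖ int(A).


int(A) = ∅, cl(A) = {r}, ∂A = {r}.

Closed sets in (X, τ) are complements of opens:
  closed(X, τ) = {∅, {r}, {v}, {r, s}, {r, v}, {r, s, v}, {r, s, t, u}, {r, s, t, u, v}}.
int(A) = ⋃ {U ∈ τ : U ⊆ A}. Opens contained in A: ∅.
Taking the union of these: int(A) = ∅.
cl(A) = ⋂ {C closed : A ⊆ C}. Closed sets containing A: {r}, {r, s}, {r, v}, {r, s, v}, {r, s, t, u}, {r, s, t, u, v}.
Intersecting these: cl(A) = {r}.
∂A = cl(A) ∖ int(A) = {r} ∖ ∅ = {r}.


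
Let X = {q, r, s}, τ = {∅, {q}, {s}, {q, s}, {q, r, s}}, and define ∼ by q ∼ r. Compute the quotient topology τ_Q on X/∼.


X/∼ = {[q=r], [s]}; |τ_Q| = 3.

Equivalence classes: [q=r], [s].
Quotient map π: X → X/∼ sends q ↦ [q=r], r ↦ [q=r], s ↦ [s].
For each subset V ⊆ X/∼, compute π^{-1}(V) ⊆ X and check whether π^{-1}(V) ∈ τ. V is open in τ_Q iff π^{-1}(V) ∈ τ.
  V = {}: π^{-1}(V) = ∅ ∈ τ ✓.
  V = {[q=r]}: π^{-1}(V) = {q, r} ∉ τ ✗.
  V = {[s]}: π^{-1}(V) = {s} ∈ τ ✓.
  V = {[q=r], [s]}: π^{-1}(V) = {q, r, s} ∈ τ ✓.
Open sets in the quotient: τ_Q = {{}, {[s]}, {[q=r], [s]}} (3 elements).


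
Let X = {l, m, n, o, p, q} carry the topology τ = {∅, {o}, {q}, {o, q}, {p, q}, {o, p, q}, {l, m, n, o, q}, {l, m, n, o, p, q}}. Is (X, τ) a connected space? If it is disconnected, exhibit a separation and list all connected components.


(X, τ) is connected.

Find clopen sets (U ∈ τ with X ∖ U ∈ τ):
  U = ∅, X ∖ U = {l, m, n, o, p, q} — both open, so U is clopen.
  U = {l, m, n, o, p, q}, X ∖ U = ∅ — both open, so U is clopen.
Only trivial clopens (∅ and X) exist, so (X, τ) is connected.
Compute connected components by grouping points that agree on all clopens:
  component: {l, m, n, o, p, q}


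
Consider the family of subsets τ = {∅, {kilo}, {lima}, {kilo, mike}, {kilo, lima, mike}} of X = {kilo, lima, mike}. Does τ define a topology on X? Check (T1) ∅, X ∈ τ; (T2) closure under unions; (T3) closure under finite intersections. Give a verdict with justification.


τ is NOT a topology on X.

Axiom (T1): ∅ ∈ τ? Yes; X ∈ τ? Yes.
Axiom (T2/T3): check pairwise unions and intersections of members of τ.
Counterexample for (T2): {kilo} ∪ {lima} = {kilo, lima} ∉ τ. Therefore τ is NOT a topology.


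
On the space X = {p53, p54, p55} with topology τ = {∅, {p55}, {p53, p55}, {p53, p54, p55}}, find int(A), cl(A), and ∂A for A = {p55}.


int(A) = {p55}, cl(A) = {p53, p54, p55}, ∂A = {p53, p54}.

Closed sets in (X, τ) are complements of opens:
  closed(X, τ) = {∅, {p54}, {p53, p54}, {p53, p54, p55}}.
int(A) = ⋃ {U ∈ τ : U ⊆ A}. Opens contained in A: ∅, {p55}.
Taking the union of these: int(A) = {p55}.
cl(A) = ⋂ {C closed : A ⊆ C}. Closed sets containing A: {p53, p54, p55}.
Intersecting these: cl(A) = {p53, p54, p55}.
∂A = cl(A) ∖ int(A) = {p53, p54, p55} ∖ {p55} = {p53, p54}.


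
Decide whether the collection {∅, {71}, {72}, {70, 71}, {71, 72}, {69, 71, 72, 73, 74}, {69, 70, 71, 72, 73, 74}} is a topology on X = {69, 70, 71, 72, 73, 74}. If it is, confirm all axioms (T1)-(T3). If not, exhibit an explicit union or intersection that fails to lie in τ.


τ is NOT a topology on X.

Axiom (T1): ∅ ∈ τ? Yes; X ∈ τ? Yes.
Axiom (T2/T3): check pairwise unions and intersections of members of τ.
Counterexample for (T2): {72} ∪ {70, 71} = {70, 71, 72} ∉ τ. Therefore τ is NOT a topology.


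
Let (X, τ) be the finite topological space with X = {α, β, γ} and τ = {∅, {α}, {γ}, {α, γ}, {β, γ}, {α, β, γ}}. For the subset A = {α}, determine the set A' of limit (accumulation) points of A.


A' = ∅

For each x ∈ X, list the open sets U ∈ τ with x ∈ U, then check whether U ∩ (A ∖ {x}) ≠ ∅ for every such U.
  x = α: open {α} ∋ x has {α} ∩ (A ∖ {α}) = ∅, so x is NOT a limit point.
  x = β: open {β, γ} ∋ x has {β, γ} ∩ (A ∖ {β}) = ∅, so x is NOT a limit point.
  x = γ: open {γ} ∋ x has {γ} ∩ (A ∖ {γ}) = ∅, so x is NOT a limit point.
Collecting: A' = ∅.


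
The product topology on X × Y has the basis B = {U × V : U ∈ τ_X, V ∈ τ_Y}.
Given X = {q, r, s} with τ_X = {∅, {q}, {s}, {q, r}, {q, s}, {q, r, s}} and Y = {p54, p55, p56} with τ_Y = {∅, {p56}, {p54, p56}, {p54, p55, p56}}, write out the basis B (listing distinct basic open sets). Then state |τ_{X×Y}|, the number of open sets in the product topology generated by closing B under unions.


Basis B = {∅ × ∅, {q} × {p56}, {s} × {p56}, {q} × {p54, p56}, {q, r} × {p56}, {q, s} × {p56}, {s} × {p54, p56}, {q} × {p54, p55, p56}, {q, r, s} × {p56}, {s} × {p54, p55, p56}, {q, r} × {p54, p56}, {q, s} × {p54, p56}, {q, r} × {p54, p55, p56}, {q, s} × {p54, p55, p56}, {q, r, s} × {p54, p56}, {q, r, s} × {p54, p55, p56}}; |τ_{X×Y}| = 40.

Enumerate products U × V with U ∈ τ_X, V ∈ τ_Y (deduplicated):
  ∅ × ∅ = {} (∅)
  {q} × {p56} = {(q,p56)}
  {s} × {p56} = {(s,p56)}
  {q} × {p54, p56} = {(q,p54), (q,p56)}
  {q, r} × {p56} = {(q,p56), (r,p56)}
  {q, s} × {p56} = {(q,p56), (s,p56)}
  {s} × {p54, p56} = {(s,p54), (s,p56)}
  {q} × {p54, p55, p56} = {(q,p54), (q,p55), (q,p56)}
  {q, r, s} × {p56} = {(q,p56), (r,p56), (s,p56)}
  {s} × {p54, p55, p56} = {(s,p54), (s,p55), (s,p56)}
  {q, r} × {p54, p56} = {(q,p54), (q,p56), (r,p54), (r,p56)}
  {q, s} × {p54, p56} = {(q,p54), (q,p56), (s,p54), (s,p56)}
  {q, r} × {p54, p55, p56} = {(q,p54), (q,p55), (q,p56), (r,p54), (r,p55), (r,p56)}
  {q, s} × {p54, p55, p56} = {(q,p54), (q,p55), (q,p56), (s,p54), (s,p55), (s,p56)}
  {q, r, s} × {p54, p56} = {(q,p54), (q,p56), (r,p54), (r,p56), (s,p54), (s,p56)}
  {q, r, s} × {p54, p55, p56} = {(q,p54), (q,p55), (q,p56), (r,p54), (r,p55), (r,p56), (s,p54), (s,p55), (s,p56)}
These 16 distinct sets form the basis B.
Close under arbitrary unions to get τ_{X×Y}; counting gives |τ_{X×Y}| = 40.


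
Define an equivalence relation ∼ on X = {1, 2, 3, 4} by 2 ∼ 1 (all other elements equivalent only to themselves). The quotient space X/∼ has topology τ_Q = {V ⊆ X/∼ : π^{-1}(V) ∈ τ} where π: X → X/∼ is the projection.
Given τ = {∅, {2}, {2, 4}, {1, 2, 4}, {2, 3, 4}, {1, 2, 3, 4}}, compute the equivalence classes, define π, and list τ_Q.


X/∼ = {[1=2], [3], [4]}; |τ_Q| = 3.

Equivalence classes: [1=2], [3], [4].
Quotient map π: X → X/∼ sends 1 ↦ [1=2], 2 ↦ [1=2], 3 ↦ [3], 4 ↦ [4].
For each subset V ⊆ X/∼, compute π^{-1}(V) ⊆ X and check whether π^{-1}(V) ∈ τ. V is open in τ_Q iff π^{-1}(V) ∈ τ.
  V = {}: π^{-1}(V) = ∅ ∈ τ ✓.
  V = {[1=2]}: π^{-1}(V) = {1, 2} ∉ τ ✗.
  V = {[3]}: π^{-1}(V) = {3} ∉ τ ✗.
  V = {[1=2], [3]}: π^{-1}(V) = {1, 2, 3} ∉ τ ✗.
  V = {[4]}: π^{-1}(V) = {4} ∉ τ ✗.
  V = {[1=2], [4]}: π^{-1}(V) = {1, 2, 4} ∈ τ ✓.
  V = {[3], [4]}: π^{-1}(V) = {3, 4} ∉ τ ✗.
  V = {[1=2], [3], [4]}: π^{-1}(V) = {1, 2, 3, 4} ∈ τ ✓.
Open sets in the quotient: τ_Q = {{}, {[1=2], [4]}, {[1=2], [3], [4]}} (3 elements).


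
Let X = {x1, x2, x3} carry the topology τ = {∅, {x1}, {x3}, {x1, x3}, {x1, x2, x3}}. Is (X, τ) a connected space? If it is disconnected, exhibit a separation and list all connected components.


(X, τ) is connected.

Find clopen sets (U ∈ τ with X ∖ U ∈ τ):
  U = ∅, X ∖ U = {x1, x2, x3} — both open, so U is clopen.
  U = {x1, x2, x3}, X ∖ U = ∅ — both open, so U is clopen.
Only trivial clopens (∅ and X) exist, so (X, τ) is connected.
Compute connected components by grouping points that agree on all clopens:
  component: {x1, x2, x3}


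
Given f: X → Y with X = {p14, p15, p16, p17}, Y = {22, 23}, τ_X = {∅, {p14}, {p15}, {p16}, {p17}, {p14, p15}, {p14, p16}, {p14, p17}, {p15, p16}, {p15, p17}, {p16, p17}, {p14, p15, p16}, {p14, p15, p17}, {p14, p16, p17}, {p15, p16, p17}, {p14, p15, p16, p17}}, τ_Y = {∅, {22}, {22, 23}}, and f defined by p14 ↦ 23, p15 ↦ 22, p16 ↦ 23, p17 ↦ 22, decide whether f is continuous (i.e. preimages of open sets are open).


f IS continuous.

Compute f^{-1}(U) for each U ∈ τ_Y:
  U = ∅: f^{-1}(U) = ∅ ∈ τ_X ✓.
  U = {22}: f^{-1}(U) = {p15, p17} ∈ τ_X ✓.
  U = {22, 23}: f^{-1}(U) = {p14, p15, p16, p17} ∈ τ_X ✓.
Every preimage lies in τ_X, so f IS continuous.


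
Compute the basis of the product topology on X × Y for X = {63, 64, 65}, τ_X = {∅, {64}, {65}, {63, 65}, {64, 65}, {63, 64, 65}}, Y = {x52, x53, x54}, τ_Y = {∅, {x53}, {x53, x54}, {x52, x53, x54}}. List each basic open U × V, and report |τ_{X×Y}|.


Basis B = {∅ × ∅, {64} × {x53}, {65} × {x53}, {63, 65} × {x53}, {64} × {x53, x54}, {64, 65} × {x53}, {65} × {x53, x54}, {63, 64, 65} × {x53}, {64} × {x52, x53, x54}, {65} × {x52, x53, x54}, {63, 65} × {x53, x54}, {64, 65} × {x53, x54}, {63, 65} × {x52, x53, x54}, {63, 64, 65} × {x53, x54}, {64, 65} × {x52, x53, x54}, {63, 64, 65} × {x52, x53, x54}}; |τ_{X×Y}| = 40.

Enumerate products U × V with U ∈ τ_X, V ∈ τ_Y (deduplicated):
  ∅ × ∅ = {} (∅)
  {64} × {x53} = {(64,x53)}
  {65} × {x53} = {(65,x53)}
  {63, 65} × {x53} = {(63,x53), (65,x53)}
  {64} × {x53, x54} = {(64,x53), (64,x54)}
  {64, 65} × {x53} = {(64,x53), (65,x53)}
  {65} × {x53, x54} = {(65,x53), (65,x54)}
  {63, 64, 65} × {x53} = {(63,x53), (64,x53), (65,x53)}
  {64} × {x52, x53, x54} = {(64,x52), (64,x53), (64,x54)}
  {65} × {x52, x53, x54} = {(65,x52), (65,x53), (65,x54)}
  {63, 65} × {x53, x54} = {(63,x53), (63,x54), (65,x53), (65,x54)}
  {64, 65} × {x53, x54} = {(64,x53), (64,x54), (65,x53), (65,x54)}
  {63, 65} × {x52, x53, x54} = {(63,x52), (63,x53), (63,x54), (65,x52), (65,x53), (65,x54)}
  {63, 64, 65} × {x53, x54} = {(63,x53), (63,x54), (64,x53), (64,x54), (65,x53), (65,x54)}
  {64, 65} × {x52, x53, x54} = {(64,x52), (64,x53), (64,x54), (65,x52), (65,x53), (65,x54)}
  {63, 64, 65} × {x52, x53, x54} = {(63,x52), (63,x53), (63,x54), (64,x52), (64,x53), (64,x54), (65,x52), (65,x53), (65,x54)}
These 16 distinct sets form the basis B.
Close under arbitrary unions to get τ_{X×Y}; counting gives |τ_{X×Y}| = 40.


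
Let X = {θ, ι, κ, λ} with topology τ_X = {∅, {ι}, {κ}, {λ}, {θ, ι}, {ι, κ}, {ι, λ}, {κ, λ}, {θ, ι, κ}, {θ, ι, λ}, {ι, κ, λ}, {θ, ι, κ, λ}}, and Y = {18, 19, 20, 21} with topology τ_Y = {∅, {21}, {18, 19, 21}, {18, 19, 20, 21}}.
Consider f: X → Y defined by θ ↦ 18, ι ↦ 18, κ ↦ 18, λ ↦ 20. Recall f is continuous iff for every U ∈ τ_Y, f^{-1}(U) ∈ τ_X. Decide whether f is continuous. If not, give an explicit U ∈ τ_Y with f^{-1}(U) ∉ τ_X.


f IS continuous.

Compute f^{-1}(U) for each U ∈ τ_Y:
  U = ∅: f^{-1}(U) = ∅ ∈ τ_X ✓.
  U = {21}: f^{-1}(U) = ∅ ∈ τ_X ✓.
  U = {18, 19, 21}: f^{-1}(U) = {θ, ι, κ} ∈ τ_X ✓.
  U = {18, 19, 20, 21}: f^{-1}(U) = {θ, ι, κ, λ} ∈ τ_X ✓.
Every preimage lies in τ_X, so f IS continuous.


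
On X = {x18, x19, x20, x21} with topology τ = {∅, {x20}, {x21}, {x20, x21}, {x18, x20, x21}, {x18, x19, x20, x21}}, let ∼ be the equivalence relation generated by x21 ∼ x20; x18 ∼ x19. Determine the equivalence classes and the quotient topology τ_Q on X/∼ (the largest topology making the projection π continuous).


X/∼ = {[x18=x19], [x20=x21]}; |τ_Q| = 3.

Equivalence classes: [x18=x19], [x20=x21].
Quotient map π: X → X/∼ sends x18 ↦ [x18=x19], x19 ↦ [x18=x19], x20 ↦ [x20=x21], x21 ↦ [x20=x21].
For each subset V ⊆ X/∼, compute π^{-1}(V) ⊆ X and check whether π^{-1}(V) ∈ τ. V is open in τ_Q iff π^{-1}(V) ∈ τ.
  V = {}: π^{-1}(V) = ∅ ∈ τ ✓.
  V = {[x18=x19]}: π^{-1}(V) = {x18, x19} ∉ τ ✗.
  V = {[x20=x21]}: π^{-1}(V) = {x20, x21} ∈ τ ✓.
  V = {[x18=x19], [x20=x21]}: π^{-1}(V) = {x18, x19, x20, x21} ∈ τ ✓.
Open sets in the quotient: τ_Q = {{}, {[x20=x21]}, {[x18=x19], [x20=x21]}} (3 elements).


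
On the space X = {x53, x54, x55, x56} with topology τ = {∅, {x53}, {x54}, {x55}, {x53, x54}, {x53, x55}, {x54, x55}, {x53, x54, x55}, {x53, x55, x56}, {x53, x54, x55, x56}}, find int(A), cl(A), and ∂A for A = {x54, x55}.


int(A) = {x54, x55}, cl(A) = {x54, x55, x56}, ∂A = {x56}.

Closed sets in (X, τ) are complements of opens:
  closed(X, τ) = {∅, {x54}, {x56}, {x53, x56}, {x54, x56}, {x55, x56}, {x53, x54, x56}, {x53, x55, x56}, {x54, x55, x56}, {x53, x54, x55, x56}}.
int(A) = ⋃ {U ∈ τ : U ⊆ A}. Opens contained in A: ∅, {x54}, {x55}, {x54, x55}.
Taking the union of these: int(A) = {x54, x55}.
cl(A) = ⋂ {C closed : A ⊆ C}. Closed sets containing A: {x54, x55, x56}, {x53, x54, x55, x56}.
Intersecting these: cl(A) = {x54, x55, x56}.
∂A = cl(A) ∖ int(A) = {x54, x55, x56} ∖ {x54, x55} = {x56}.


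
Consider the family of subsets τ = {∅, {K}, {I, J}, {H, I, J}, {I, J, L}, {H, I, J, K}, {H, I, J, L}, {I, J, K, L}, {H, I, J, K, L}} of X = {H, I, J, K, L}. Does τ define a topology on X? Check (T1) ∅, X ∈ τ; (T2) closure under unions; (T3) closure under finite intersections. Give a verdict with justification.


τ is NOT a topology on X.

Axiom (T1): ∅ ∈ τ? Yes; X ∈ τ? Yes.
Axiom (T2/T3): check pairwise unions and intersections of members of τ.
Counterexample for (T2): {K} ∪ {I, J} = {I, J, K} ∉ τ. Therefore τ is NOT a topology.


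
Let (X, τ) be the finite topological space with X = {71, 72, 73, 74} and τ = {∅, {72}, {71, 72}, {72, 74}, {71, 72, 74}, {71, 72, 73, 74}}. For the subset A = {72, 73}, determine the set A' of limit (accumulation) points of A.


A' = {71, 73, 74}

For each x ∈ X, list the open sets U ∈ τ with x ∈ U, then check whether U ∩ (A ∖ {x}) ≠ ∅ for every such U.
  x = 71: opens ∋ x are {71, 72}, {71, 72, 74}, {71, 72, 73, 74}; each meets A ∖ {71}, so x IS a limit point.
  x = 72: open {72} ∋ x has {72} ∩ (A ∖ {72}) = ∅, so x is NOT a limit point.
  x = 73: opens ∋ x are {71, 72, 73, 74}; each meets A ∖ {73}, so x IS a limit point.
  x = 74: opens ∋ x are {72, 74}, {71, 72, 74}, {71, 72, 73, 74}; each meets A ∖ {74}, so x IS a limit point.
Collecting: A' = {71, 73, 74}.


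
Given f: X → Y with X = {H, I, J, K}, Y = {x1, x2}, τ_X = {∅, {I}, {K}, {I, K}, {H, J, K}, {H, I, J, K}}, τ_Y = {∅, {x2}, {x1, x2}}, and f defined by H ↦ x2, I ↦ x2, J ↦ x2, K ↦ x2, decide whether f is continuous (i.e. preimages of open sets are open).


f IS continuous.

Compute f^{-1}(U) for each U ∈ τ_Y:
  U = ∅: f^{-1}(U) = ∅ ∈ τ_X ✓.
  U = {x2}: f^{-1}(U) = {H, I, J, K} ∈ τ_X ✓.
  U = {x1, x2}: f^{-1}(U) = {H, I, J, K} ∈ τ_X ✓.
Every preimage lies in τ_X, so f IS continuous.


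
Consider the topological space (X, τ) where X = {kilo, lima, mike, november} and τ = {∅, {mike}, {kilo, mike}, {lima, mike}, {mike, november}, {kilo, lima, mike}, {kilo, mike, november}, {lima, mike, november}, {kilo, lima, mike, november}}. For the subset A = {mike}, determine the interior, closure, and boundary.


int(A) = {mike}, cl(A) = {kilo, lima, mike, november}, ∂A = {kilo, lima, november}.

Closed sets in (X, τ) are complements of opens:
  closed(X, τ) = {∅, {kilo}, {lima}, {november}, {kilo, lima}, {kilo, november}, {lima, november}, {kilo, lima, november}, {kilo, lima, mike, november}}.
int(A) = ⋃ {U ∈ τ : U ⊆ A}. Opens contained in A: ∅, {mike}.
Taking the union of these: int(A) = {mike}.
cl(A) = ⋂ {C closed : A ⊆ C}. Closed sets containing A: {kilo, lima, mike, november}.
Intersecting these: cl(A) = {kilo, lima, mike, november}.
∂A = cl(A) ∖ int(A) = {kilo, lima, mike, november} ∖ {mike} = {kilo, lima, november}.


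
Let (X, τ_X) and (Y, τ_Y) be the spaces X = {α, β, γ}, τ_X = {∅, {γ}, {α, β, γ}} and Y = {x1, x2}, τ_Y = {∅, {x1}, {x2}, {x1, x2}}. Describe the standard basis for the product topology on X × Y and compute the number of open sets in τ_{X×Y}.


Basis B = {∅ × ∅, {γ} × {x1}, {γ} × {x2}, {γ} × {x1, x2}, {α, β, γ} × {x1}, {α, β, γ} × {x2}, {α, β, γ} × {x1, x2}}; |τ_{X×Y}| = 9.

Enumerate products U × V with U ∈ τ_X, V ∈ τ_Y (deduplicated):
  ∅ × ∅ = {} (∅)
  {γ} × {x1} = {(γ,x1)}
  {γ} × {x2} = {(γ,x2)}
  {γ} × {x1, x2} = {(γ,x1), (γ,x2)}
  {α, β, γ} × {x1} = {(α,x1), (β,x1), (γ,x1)}
  {α, β, γ} × {x2} = {(α,x2), (β,x2), (γ,x2)}
  {α, β, γ} × {x1, x2} = {(α,x1), (α,x2), (β,x1), (β,x2), (γ,x1), (γ,x2)}
These 7 distinct sets form the basis B.
Close under arbitrary unions to get τ_{X×Y}; counting gives |τ_{X×Y}| = 9.


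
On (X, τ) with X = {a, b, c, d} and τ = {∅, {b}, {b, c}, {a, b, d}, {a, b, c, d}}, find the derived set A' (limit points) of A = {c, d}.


A' = {a}

For each x ∈ X, list the open sets U ∈ τ with x ∈ U, then check whether U ∩ (A ∖ {x}) ≠ ∅ for every such U.
  x = a: opens ∋ x are {a, b, d}, {a, b, c, d}; each meets A ∖ {a}, so x IS a limit point.
  x = b: open {b} ∋ x has {b} ∩ (A ∖ {b}) = ∅, so x is NOT a limit point.
  x = c: open {b, c} ∋ x has {b, c} ∩ (A ∖ {c}) = ∅, so x is NOT a limit point.
  x = d: open {a, b, d} ∋ x has {a, b, d} ∩ (A ∖ {d}) = ∅, so x is NOT a limit point.
Collecting: A' = {a}.


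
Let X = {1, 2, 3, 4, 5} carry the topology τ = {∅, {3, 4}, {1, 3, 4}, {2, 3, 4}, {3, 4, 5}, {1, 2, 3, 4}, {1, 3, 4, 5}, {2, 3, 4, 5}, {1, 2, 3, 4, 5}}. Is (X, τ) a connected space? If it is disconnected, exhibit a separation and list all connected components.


(X, τ) is connected.

Find clopen sets (U ∈ τ with X ∖ U ∈ τ):
  U = ∅, X ∖ U = {1, 2, 3, 4, 5} — both open, so U is clopen.
  U = {1, 2, 3, 4, 5}, X ∖ U = ∅ — both open, so U is clopen.
Only trivial clopens (∅ and X) exist, so (X, τ) is connected.
Compute connected components by grouping points that agree on all clopens:
  component: {1, 2, 3, 4, 5}


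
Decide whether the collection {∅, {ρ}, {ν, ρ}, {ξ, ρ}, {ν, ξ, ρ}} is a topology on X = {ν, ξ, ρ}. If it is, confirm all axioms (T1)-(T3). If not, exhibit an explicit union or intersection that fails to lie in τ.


τ IS a topology on X.

Axiom (T1): ∅ ∈ τ? Yes; X ∈ τ? Yes.
Axiom (T2/T3): check pairwise unions and intersections of members of τ.
All pairwise intersections and unions checked — each lies in τ. Therefore τ satisfies (T1), (T2), (T3): it IS a topology on X.


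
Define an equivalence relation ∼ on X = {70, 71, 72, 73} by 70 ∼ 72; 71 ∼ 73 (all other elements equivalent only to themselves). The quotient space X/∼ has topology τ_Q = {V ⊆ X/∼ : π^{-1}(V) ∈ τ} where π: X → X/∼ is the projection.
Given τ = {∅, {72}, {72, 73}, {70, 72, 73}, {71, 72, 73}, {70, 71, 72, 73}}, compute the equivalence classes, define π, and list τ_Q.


X/∼ = {[70=72], [71=73]}; |τ_Q| = 2.

Equivalence classes: [70=72], [71=73].
Quotient map π: X → X/∼ sends 70 ↦ [70=72], 71 ↦ [71=73], 72 ↦ [70=72], 73 ↦ [71=73].
For each subset V ⊆ X/∼, compute π^{-1}(V) ⊆ X and check whether π^{-1}(V) ∈ τ. V is open in τ_Q iff π^{-1}(V) ∈ τ.
  V = {}: π^{-1}(V) = ∅ ∈ τ ✓.
  V = {[70=72]}: π^{-1}(V) = {70, 72} ∉ τ ✗.
  V = {[71=73]}: π^{-1}(V) = {71, 73} ∉ τ ✗.
  V = {[70=72], [71=73]}: π^{-1}(V) = {70, 71, 72, 73} ∈ τ ✓.
Open sets in the quotient: τ_Q = {{}, {[70=72], [71=73]}} (2 elements).


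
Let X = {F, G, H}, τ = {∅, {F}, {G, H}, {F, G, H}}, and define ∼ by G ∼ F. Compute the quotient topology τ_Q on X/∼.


X/∼ = {[F=G], [H]}; |τ_Q| = 2.

Equivalence classes: [F=G], [H].
Quotient map π: X → X/∼ sends F ↦ [F=G], G ↦ [F=G], H ↦ [H].
For each subset V ⊆ X/∼, compute π^{-1}(V) ⊆ X and check whether π^{-1}(V) ∈ τ. V is open in τ_Q iff π^{-1}(V) ∈ τ.
  V = {}: π^{-1}(V) = ∅ ∈ τ ✓.
  V = {[F=G]}: π^{-1}(V) = {F, G} ∉ τ ✗.
  V = {[H]}: π^{-1}(V) = {H} ∉ τ ✗.
  V = {[F=G], [H]}: π^{-1}(V) = {F, G, H} ∈ τ ✓.
Open sets in the quotient: τ_Q = {{}, {[F=G], [H]}} (2 elements).


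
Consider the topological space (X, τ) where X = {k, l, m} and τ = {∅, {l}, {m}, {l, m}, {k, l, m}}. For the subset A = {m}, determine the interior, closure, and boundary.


int(A) = {m}, cl(A) = {k, m}, ∂A = {k}.

Closed sets in (X, τ) are complements of opens:
  closed(X, τ) = {∅, {k}, {k, l}, {k, m}, {k, l, m}}.
int(A) = ⋃ {U ∈ τ : U ⊆ A}. Opens contained in A: ∅, {m}.
Taking the union of these: int(A) = {m}.
cl(A) = ⋂ {C closed : A ⊆ C}. Closed sets containing A: {k, m}, {k, l, m}.
Intersecting these: cl(A) = {k, m}.
∂A = cl(A) ∖ int(A) = {k, m} ∖ {m} = {k}.


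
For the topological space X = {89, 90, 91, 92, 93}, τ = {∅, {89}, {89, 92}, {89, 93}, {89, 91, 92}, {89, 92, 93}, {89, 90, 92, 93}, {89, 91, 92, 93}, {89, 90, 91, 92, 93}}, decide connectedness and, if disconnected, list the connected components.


(X, τ) is connected.

Find clopen sets (U ∈ τ with X ∖ U ∈ τ):
  U = ∅, X ∖ U = {89, 90, 91, 92, 93} — both open, so U is clopen.
  U = {89, 90, 91, 92, 93}, X ∖ U = ∅ — both open, so U is clopen.
Only trivial clopens (∅ and X) exist, so (X, τ) is connected.
Compute connected components by grouping points that agree on all clopens:
  component: {89, 90, 91, 92, 93}


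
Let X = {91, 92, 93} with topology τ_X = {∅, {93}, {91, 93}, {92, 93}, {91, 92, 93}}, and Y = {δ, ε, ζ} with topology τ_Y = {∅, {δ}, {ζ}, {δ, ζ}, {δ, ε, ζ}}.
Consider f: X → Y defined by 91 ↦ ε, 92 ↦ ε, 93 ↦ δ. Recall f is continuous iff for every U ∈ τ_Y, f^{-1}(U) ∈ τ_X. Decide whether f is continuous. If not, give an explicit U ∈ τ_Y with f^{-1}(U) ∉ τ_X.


f IS continuous.

Compute f^{-1}(U) for each U ∈ τ_Y:
  U = ∅: f^{-1}(U) = ∅ ∈ τ_X ✓.
  U = {δ}: f^{-1}(U) = {93} ∈ τ_X ✓.
  U = {ζ}: f^{-1}(U) = ∅ ∈ τ_X ✓.
  U = {δ, ζ}: f^{-1}(U) = {93} ∈ τ_X ✓.
  U = {δ, ε, ζ}: f^{-1}(U) = {91, 92, 93} ∈ τ_X ✓.
Every preimage lies in τ_X, so f IS continuous.


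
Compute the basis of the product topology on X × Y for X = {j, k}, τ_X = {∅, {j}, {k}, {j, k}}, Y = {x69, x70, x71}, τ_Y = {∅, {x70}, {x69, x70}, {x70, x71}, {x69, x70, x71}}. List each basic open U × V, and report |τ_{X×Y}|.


Basis B = {∅ × ∅, {j} × {x70}, {k} × {x70}, {j} × {x69, x70}, {j} × {x70, x71}, {j, k} × {x70}, {k} × {x69, x70}, {k} × {x70, x71}, {j} × {x69, x70, x71}, {k} × {x69, x70, x71}, {j, k} × {x69, x70}, {j, k} × {x70, x71}, {j, k} × {x69, x70, x71}}; |τ_{X×Y}| = 25.

Enumerate products U × V with U ∈ τ_X, V ∈ τ_Y (deduplicated):
  ∅ × ∅ = {} (∅)
  {j} × {x70} = {(j,x70)}
  {k} × {x70} = {(k,x70)}
  {j} × {x69, x70} = {(j,x69), (j,x70)}
  {j} × {x70, x71} = {(j,x70), (j,x71)}
  {j, k} × {x70} = {(j,x70), (k,x70)}
  {k} × {x69, x70} = {(k,x69), (k,x70)}
  {k} × {x70, x71} = {(k,x70), (k,x71)}
  {j} × {x69, x70, x71} = {(j,x69), (j,x70), (j,x71)}
  {k} × {x69, x70, x71} = {(k,x69), (k,x70), (k,x71)}
  {j, k} × {x69, x70} = {(j,x69), (j,x70), (k,x69), (k,x70)}
  {j, k} × {x70, x71} = {(j,x70), (j,x71), (k,x70), (k,x71)}
  {j, k} × {x69, x70, x71} = {(j,x69), (j,x70), (j,x71), (k,x69), (k,x70), (k,x71)}
These 13 distinct sets form the basis B.
Close under arbitrary unions to get τ_{X×Y}; counting gives |τ_{X×Y}| = 25.


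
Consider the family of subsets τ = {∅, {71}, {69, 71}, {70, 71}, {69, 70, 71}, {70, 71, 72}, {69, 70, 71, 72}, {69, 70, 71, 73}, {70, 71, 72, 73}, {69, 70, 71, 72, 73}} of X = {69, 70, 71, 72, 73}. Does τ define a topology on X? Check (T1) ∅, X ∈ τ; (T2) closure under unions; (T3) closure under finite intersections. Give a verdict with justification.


τ is NOT a topology on X.

Axiom (T1): ∅ ∈ τ? Yes; X ∈ τ? Yes.
Axiom (T2/T3): check pairwise unions and intersections of members of τ.
Counterexample for (T3): {69, 70, 71, 73} ∩ {70, 71, 72, 73} = {70, 71, 73} ∉ τ. Therefore τ is NOT a topology.


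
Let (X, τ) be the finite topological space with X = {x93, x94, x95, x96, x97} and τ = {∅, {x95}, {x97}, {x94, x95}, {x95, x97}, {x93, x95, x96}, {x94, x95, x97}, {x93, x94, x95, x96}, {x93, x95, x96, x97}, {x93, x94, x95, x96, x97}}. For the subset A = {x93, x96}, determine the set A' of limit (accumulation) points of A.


A' = {x93, x96}

For each x ∈ X, list the open sets U ∈ τ with x ∈ U, then check whether U ∩ (A ∖ {x}) ≠ ∅ for every such U.
  x = x93: opens ∋ x are {x93, x95, x96}, {x93, x94, x95, x96}, {x93, x95, x96, x97}, {x93, x94, x95, x96, x97}; each meets A ∖ {x93}, so x IS a limit point.
  x = x94: open {x94, x95} ∋ x has {x94, x95} ∩ (A ∖ {x94}) = ∅, so x is NOT a limit point.
  x = x95: open {x95} ∋ x has {x95} ∩ (A ∖ {x95}) = ∅, so x is NOT a limit point.
  x = x96: opens ∋ x are {x93, x95, x96}, {x93, x94, x95, x96}, {x93, x95, x96, x97}, {x93, x94, x95, x96, x97}; each meets A ∖ {x96}, so x IS a limit point.
  x = x97: open {x97} ∋ x has {x97} ∩ (A ∖ {x97}) = ∅, so x is NOT a limit point.
Collecting: A' = {x93, x96}.


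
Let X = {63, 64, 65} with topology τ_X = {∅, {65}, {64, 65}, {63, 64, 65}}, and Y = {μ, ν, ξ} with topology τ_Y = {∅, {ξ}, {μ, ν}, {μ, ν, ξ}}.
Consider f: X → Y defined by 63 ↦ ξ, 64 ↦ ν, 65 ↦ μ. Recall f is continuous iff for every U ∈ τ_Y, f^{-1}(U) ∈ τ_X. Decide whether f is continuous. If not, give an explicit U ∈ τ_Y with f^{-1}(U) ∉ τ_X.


f is NOT continuous.

Compute f^{-1}(U) for each U ∈ τ_Y:
  U = ∅: f^{-1}(U) = ∅ ∈ τ_X ✓.
  U = {ξ}: f^{-1}(U) = {63} ∉ τ_X ✗.
  U = {μ, ν}: f^{-1}(U) = {64, 65} ∈ τ_X ✓.
  U = {μ, ν, ξ}: f^{-1}(U) = {63, 64, 65} ∈ τ_X ✓.
Found U = {ξ} with f^{-1}(U) = {63} not in τ_X. Therefore f is NOT continuous.
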